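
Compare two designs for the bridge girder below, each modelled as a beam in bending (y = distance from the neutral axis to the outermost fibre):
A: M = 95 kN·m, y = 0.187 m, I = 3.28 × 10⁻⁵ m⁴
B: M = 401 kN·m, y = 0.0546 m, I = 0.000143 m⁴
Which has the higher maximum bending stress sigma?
Model: a beam in bending (y = distance from the neutral axis to the outermost fibre), so sigma = (M·y) / I (SI units).
  A: sigma = (95000 × 0.187) / (3.28 × 10⁻⁵) = 5.416 × 10⁸ Pa = 541.6 MPa
  B: sigma = (401000 × 0.0546) / 0.000143 = 1.531 × 10⁸ Pa = 153.1 MPa
541.6 MPa > 153.1 MPa, so A is larger.
Final answer: A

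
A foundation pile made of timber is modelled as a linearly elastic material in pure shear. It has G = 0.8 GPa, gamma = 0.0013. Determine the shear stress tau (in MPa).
Model: a linearly elastic material in pure shear, so tau = G·gamma.
Convert to SI units:
  G = 0.8 GPa = 8 × 10⁸ Pa
Substitute:
  tau = (8 × 10⁸) × 0.0013
  tau = 1.04 × 10⁶ Pa
Convert: tau = 1.04 × 10⁶ Pa = 1.04 MPa
Final answer: tau = 1.04 MPa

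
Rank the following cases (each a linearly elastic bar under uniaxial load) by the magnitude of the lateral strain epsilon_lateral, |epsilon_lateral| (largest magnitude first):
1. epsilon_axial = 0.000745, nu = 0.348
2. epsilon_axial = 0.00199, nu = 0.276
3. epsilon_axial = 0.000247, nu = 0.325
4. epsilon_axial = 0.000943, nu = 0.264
Model: a linearly elastic bar under uniaxial load, so epsilon_lateral = -nu·epsilon_axial (SI units).
  Case 1: epsilon_lateral = -(0.348 × 0.000745) = -0.0002593
  Case 2: epsilon_lateral = -(0.276 × 0.00199) = -0.0005492
  Case 3: epsilon_lateral = -(0.325 × 0.000247) = -8.027 × 10⁻⁵
  Case 4: epsilon_lateral = -(0.264 × 0.000943) = -0.000249
Ordering by |epsilon_lateral|: 0.0005492 (case 2) > 0.0002593 (case 1) > 0.000249 (case 4) > 8.027 × 10⁻⁵ (case 3)
Final answer: 2, 1, 4, 3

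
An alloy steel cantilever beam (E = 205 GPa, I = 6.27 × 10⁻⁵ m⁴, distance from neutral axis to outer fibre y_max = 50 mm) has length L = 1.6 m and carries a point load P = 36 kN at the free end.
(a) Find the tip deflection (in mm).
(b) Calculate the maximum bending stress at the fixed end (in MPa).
(a) Tip deflection of a cantilever with an end point load: δ = P·L^3 / (3·E·I). Convert P = 36 kN = 36000 N, E = 205 GPa = 2.05 × 10¹¹ Pa.
  δ = (36000 × 1.6^3) / (3 × (2.05 × 10¹¹) × (6.27 × 10⁻⁵)) = 0.003824 m = 3.824 mm
(b) Maximum bending moment at the fixed end: M = P·L = 36000 × 1.6 = 57600 N·m. Convert y_max = 50 mm = 0.05 m.
  σ = M·y_max / I = (57600 × 0.05) / (6.27 × 10⁻⁵) = 4.593 × 10⁷ Pa = 45.93 MPa
Final answer: (a) δ = 3.824 mm, (b) σ = 45.93 MPa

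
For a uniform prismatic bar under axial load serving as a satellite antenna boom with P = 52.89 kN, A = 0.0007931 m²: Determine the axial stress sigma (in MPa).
Model: a uniform prismatic bar under axial load, so sigma = P / A.
Convert to SI units:
  P = 52.89 kN = 52890 N
Substitute:
  sigma = 52890 / 0.0007931
  sigma = 6.669 × 10⁷ Pa
Convert: sigma = 6.669 × 10⁷ Pa = 66.69 MPa
Final answer: sigma = 66.69 MPa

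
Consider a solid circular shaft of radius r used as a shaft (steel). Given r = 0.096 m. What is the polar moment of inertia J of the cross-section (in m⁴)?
Model: a solid circular shaft of radius r, so J = (π·r^4) / 2.
Substitute:
  J = (π × 0.096^4) / 2
  J = 0.0001334 m⁴
Final answer: J = 0.0001334 m⁴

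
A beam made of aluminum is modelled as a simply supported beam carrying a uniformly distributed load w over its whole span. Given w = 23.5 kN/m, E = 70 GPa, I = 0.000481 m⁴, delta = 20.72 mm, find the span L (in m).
Model: a simply supported beam carrying a uniformly distributed load w over its whole span, so delta = (5·w·L^4) / (384·E·I).
Solve for L: L = ((384·delta·E·I) / (5·w))^(1/4).
Convert to SI units:
  w = 23.5 kN/m = 23500 N/m
  E = 70 GPa = 7 × 10¹⁰ Pa
  delta = 20.72 mm = 0.02072 m
Substitute:
  L = ((384 × 0.02072 × (7 × 10¹⁰) × 0.000481) / (5 × 23500))^(1/4)
  L = 6.91 m
Final answer: L = 6.91 m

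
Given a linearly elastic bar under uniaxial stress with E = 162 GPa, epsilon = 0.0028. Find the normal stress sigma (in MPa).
Model: a linearly elastic bar under uniaxial stress, so sigma = E·epsilon.
Convert to SI units:
  E = 162 GPa = 1.62 × 10¹¹ Pa
Substitute:
  sigma = (1.62 × 10¹¹) × 0.0028
  sigma = 4.536 × 10⁸ Pa
Convert: sigma = 4.536 × 10⁸ Pa = 453.6 MPa
Final answer: sigma = 453.6 MPa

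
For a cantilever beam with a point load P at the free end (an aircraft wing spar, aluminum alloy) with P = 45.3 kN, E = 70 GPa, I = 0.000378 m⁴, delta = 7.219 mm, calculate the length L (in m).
Model: a cantilever beam with a point load P at the free end, so delta = (P·L^3) / (3·E·I).
Solve for L: L = ((3·delta·E·I) / P)^(1/3).
Convert to SI units:
  P = 45.3 kN = 45300 N
  E = 70 GPa = 7 × 10¹⁰ Pa
  delta = 7.219 mm = 0.007219 m
Substitute:
  L = ((3 × 0.007219 × (7 × 10¹⁰) × 0.000378) / 45300)^(1/3)
  L = 2.33 m
Final answer: L = 2.33 m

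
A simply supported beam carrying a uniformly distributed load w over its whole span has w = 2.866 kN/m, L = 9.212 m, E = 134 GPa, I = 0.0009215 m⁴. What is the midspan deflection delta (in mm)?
Model: a simply supported beam carrying a uniformly distributed load w over its whole span, so delta = (5·w·L^4) / (384·E·I).
Convert to SI units:
  w = 2.866 kN/m = 2866 N/m
  E = 134 GPa = 1.34 × 10¹¹ Pa
Substitute:
  delta = (5 × 2866 × 9.212^4) / (384 × (1.34 × 10¹¹) × 0.0009215)
  delta = 0.002176 m
Convert: delta = 0.002176 m = 2.176 mm
Final answer: delta = 2.176 mm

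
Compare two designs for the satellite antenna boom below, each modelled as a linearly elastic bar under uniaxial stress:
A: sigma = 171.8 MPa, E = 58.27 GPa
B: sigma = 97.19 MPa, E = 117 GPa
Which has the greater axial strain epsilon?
Model: a linearly elastic bar under uniaxial stress, so epsilon = sigma / E (SI units).
  A: epsilon = (1.718 × 10⁸) / (5.827 × 10¹⁰) = 0.002948
  B: epsilon = (9.719 × 10⁷) / (1.17 × 10¹¹) = 0.0008307
0.002948 > 0.0008307, so A is larger.
Final answer: A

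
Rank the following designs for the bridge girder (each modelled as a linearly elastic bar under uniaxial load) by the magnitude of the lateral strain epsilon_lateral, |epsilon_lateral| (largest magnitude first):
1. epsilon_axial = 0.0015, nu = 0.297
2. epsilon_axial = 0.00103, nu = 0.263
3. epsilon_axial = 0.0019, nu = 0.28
Model: a linearly elastic bar under uniaxial load, so epsilon_lateral = -nu·epsilon_axial (SI units).
  Case 1: epsilon_lateral = -(0.297 × 0.0015) = -0.0004455
  Case 2: epsilon_lateral = -(0.263 × 0.00103) = -0.0002709
  Case 3: epsilon_lateral = -(0.28 × 0.0019) = -0.000532
Ordering by |epsilon_lateral|: 0.000532 (case 3) > 0.0004455 (case 1) > 0.0002709 (case 2)
Final answer: 3, 1, 2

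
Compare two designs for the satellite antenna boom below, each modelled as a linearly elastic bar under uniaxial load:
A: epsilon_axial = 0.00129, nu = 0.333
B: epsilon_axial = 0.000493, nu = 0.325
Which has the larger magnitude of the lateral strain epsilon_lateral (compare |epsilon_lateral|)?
Model: a linearly elastic bar under uniaxial load, so epsilon_lateral = -nu·epsilon_axial (SI units).
  A: epsilon_lateral = -(0.333 × 0.00129) = -0.0004296
  B: epsilon_lateral = -(0.325 × 0.000493) = -0.0001602
|epsilon_lateral|: A = 0.0004296, B = 0.0001602, so A is larger in magnitude.
Final answer: A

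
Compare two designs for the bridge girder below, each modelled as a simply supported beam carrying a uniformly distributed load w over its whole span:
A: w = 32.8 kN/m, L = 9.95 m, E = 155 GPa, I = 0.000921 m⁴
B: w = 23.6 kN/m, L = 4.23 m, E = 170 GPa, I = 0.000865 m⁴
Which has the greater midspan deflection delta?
Model: a simply supported beam carrying a uniformly distributed load w over its whole span, so delta = (5·w·L^4) / (384·E·I) (SI units).
  A: delta = (5 × 32800 × 9.95^4) / (384 × (1.55 × 10¹¹) × 0.000921) = 0.02932 m = 29.32 mm
  B: delta = (5 × 23600 × 4.23^4) / (384 × (1.7 × 10¹¹) × 0.000865) = 0.000669 m = 0.669 mm
29.32 mm > 0.669 mm, so A is larger.
Final answer: A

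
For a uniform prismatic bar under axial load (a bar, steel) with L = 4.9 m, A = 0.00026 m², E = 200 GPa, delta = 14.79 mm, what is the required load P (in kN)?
Model: a uniform prismatic bar under axial load, so delta = (P·L) / (A·E).
Solve for P: P = (delta·A·E) / L.
Convert to SI units:
  E = 200 GPa = 2 × 10¹¹ Pa
  delta = 14.79 mm = 0.01479 m
Substitute:
  P = (0.01479 × 0.00026 × (2 × 10¹¹)) / 4.9
  P = 157000 N
Convert: P = 157000 N = 157 kN
Final answer: P = 157 kN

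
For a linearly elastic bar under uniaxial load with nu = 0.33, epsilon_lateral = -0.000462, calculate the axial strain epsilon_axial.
Model: a linearly elastic bar under uniaxial load, so epsilon_lateral = -nu·epsilon_axial.
Solve for epsilon_axial: epsilon_axial = -epsilon_lateral / nu.
Substitute:
  epsilon_axial = -(-0.000462) / 0.33
  epsilon_axial = 0.0014
Final answer: epsilon_axial = 0.0014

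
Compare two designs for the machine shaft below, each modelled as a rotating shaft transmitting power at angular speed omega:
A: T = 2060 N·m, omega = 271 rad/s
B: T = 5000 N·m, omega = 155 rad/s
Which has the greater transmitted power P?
Model: a rotating shaft transmitting power at angular speed omega, so P = T·omega (SI units).
  A: P = 2060 × 271 = 558300 W = 558.3 kW
  B: P = 5000 × 155 = 775000 W = 775 kW
775 kW > 558.3 kW, so B is larger.
Final answer: B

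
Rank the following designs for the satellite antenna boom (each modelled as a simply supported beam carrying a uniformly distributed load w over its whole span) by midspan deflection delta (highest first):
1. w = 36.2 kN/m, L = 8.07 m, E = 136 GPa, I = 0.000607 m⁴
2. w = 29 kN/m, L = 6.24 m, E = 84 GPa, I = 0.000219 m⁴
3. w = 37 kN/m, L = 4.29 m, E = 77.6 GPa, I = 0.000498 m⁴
Model: a simply supported beam carrying a uniformly distributed load w over its whole span, so delta = (5·w·L^4) / (384·E·I) (SI units).
  Case 1: delta = (5 × 36200 × 8.07^4) / (384 × (1.36 × 10¹¹) × 0.000607) = 0.02422 m = 24.22 mm
  Case 2: delta = (5 × 29000 × 6.24^4) / (384 × (8.4 × 10¹⁰) × 0.000219) = 0.03112 m = 31.12 mm
  Case 3: delta = (5 × 37000 × 4.29^4) / (384 × (7.76 × 10¹⁰) × 0.000498) = 0.004223 m = 4.223 mm
Ordering: 31.12 mm (case 2) > 24.22 mm (case 1) > 4.223 mm (case 3)
Final answer: 2, 1, 3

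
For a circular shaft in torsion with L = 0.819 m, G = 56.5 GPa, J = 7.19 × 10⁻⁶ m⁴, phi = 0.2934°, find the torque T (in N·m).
Model: a circular shaft in torsion, so phi = (T·L) / (G·J).
Solve for T: T = (phi·G·J) / L.
Convert to SI units:
  G = 56.5 GPa = 5.65 × 10¹⁰ Pa
  phi = 0.2934° = 0.005121 rad
Substitute:
  T = (0.005121 × (5.65 × 10¹⁰) × (7.19 × 10⁻⁶)) / 0.819
  T = 2540 N·m
Final answer: T = 2540 N·m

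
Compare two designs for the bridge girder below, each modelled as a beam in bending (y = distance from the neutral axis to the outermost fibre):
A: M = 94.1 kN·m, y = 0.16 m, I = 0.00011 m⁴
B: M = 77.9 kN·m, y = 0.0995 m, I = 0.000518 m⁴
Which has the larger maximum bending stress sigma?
Model: a beam in bending (y = distance from the neutral axis to the outermost fibre), so sigma = (M·y) / I (SI units).
  A: sigma = (94100 × 0.16) / 0.00011 = 1.369 × 10⁸ Pa = 136.9 MPa
  B: sigma = (77900 × 0.0995) / 0.000518 = 1.496 × 10⁷ Pa = 14.96 MPa
136.9 MPa > 14.96 MPa, so A is larger.
Final answer: A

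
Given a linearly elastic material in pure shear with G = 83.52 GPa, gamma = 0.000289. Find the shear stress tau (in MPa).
Model: a linearly elastic material in pure shear, so tau = G·gamma.
Convert to SI units:
  G = 83.52 GPa = 8.352 × 10¹⁰ Pa
Substitute:
  tau = (8.352 × 10¹⁰) × 0.000289
  tau = 2.414 × 10⁷ Pa
Convert: tau = 2.414 × 10⁷ Pa = 24.14 MPa
Final answer: tau = 24.14 MPa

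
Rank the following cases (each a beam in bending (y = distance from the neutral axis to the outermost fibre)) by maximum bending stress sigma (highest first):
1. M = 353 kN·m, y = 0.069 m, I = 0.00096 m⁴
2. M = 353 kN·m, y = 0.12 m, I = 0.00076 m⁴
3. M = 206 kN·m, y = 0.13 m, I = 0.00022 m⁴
Model: a beam in bending (y = distance from the neutral axis to the outermost fibre), so sigma = (M·y) / I (SI units).
  Case 1: sigma = (353000 × 0.069) / 0.00096 = 2.537 × 10⁷ Pa = 25.37 MPa
  Case 2: sigma = (353000 × 0.12) / 0.00076 = 5.574 × 10⁷ Pa = 55.74 MPa
  Case 3: sigma = (206000 × 0.13) / 0.00022 = 1.217 × 10⁸ Pa = 121.7 MPa
Ordering: 121.7 MPa (case 3) > 55.74 MPa (case 2) > 25.37 MPa (case 1)
Final answer: 3, 2, 1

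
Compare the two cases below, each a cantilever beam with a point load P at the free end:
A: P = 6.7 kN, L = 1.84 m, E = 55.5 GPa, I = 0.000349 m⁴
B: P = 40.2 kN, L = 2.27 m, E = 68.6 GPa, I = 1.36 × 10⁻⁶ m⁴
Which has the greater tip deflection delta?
Model: a cantilever beam with a point load P at the free end, so delta = (P·L^3) / (3·E·I) (SI units).
  A: delta = (6700 × 1.84^3) / (3 × (5.55 × 10¹⁰) × 0.000349) = 0.0007183 m = 0.7183 mm
  B: delta = (40200 × 2.27^3) / (3 × (6.86 × 10¹⁰) × (1.36 × 10⁻⁶)) = 1.68 m = 1680 mm
1680 mm > 0.7183 mm, so B is larger.
Final answer: B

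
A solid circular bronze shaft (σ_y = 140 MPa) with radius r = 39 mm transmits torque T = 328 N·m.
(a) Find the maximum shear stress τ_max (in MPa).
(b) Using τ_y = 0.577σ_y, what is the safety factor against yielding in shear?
(a) For a solid circular shaft, τ_max = T·r/J with J = π·r^4/2, i.e. τ_max = 2·T / (π·r^3). Convert r = 39 mm = 0.039 m.
  τ_max = (2 × 328) / (π × 0.039^3) = 3.52 × 10⁶ Pa = 3.52 MPa
(b) τ_y = 0.577 × 140 = 80.78 MPa
  SF = τ_y/τ_max = 80.78 / 3.52 = 22.95
Final answer: (a) τ_max = 3.52 MPa, (b) SF = 22.95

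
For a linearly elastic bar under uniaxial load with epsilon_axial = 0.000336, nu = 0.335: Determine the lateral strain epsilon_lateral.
Model: a linearly elastic bar under uniaxial load, so epsilon_lateral = -nu·epsilon_axial.
Substitute:
  epsilon_lateral = -(0.335 × 0.000336)
  epsilon_lateral = -0.0001126
Final answer: epsilon_lateral = -0.0001126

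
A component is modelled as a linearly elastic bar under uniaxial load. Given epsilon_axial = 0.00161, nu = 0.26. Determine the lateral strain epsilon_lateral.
Model: a linearly elastic bar under uniaxial load, so epsilon_lateral = -nu·epsilon_axial.
Substitute:
  epsilon_lateral = -(0.26 × 0.00161)
  epsilon_lateral = -0.0004186
Final answer: epsilon_lateral = -0.0004186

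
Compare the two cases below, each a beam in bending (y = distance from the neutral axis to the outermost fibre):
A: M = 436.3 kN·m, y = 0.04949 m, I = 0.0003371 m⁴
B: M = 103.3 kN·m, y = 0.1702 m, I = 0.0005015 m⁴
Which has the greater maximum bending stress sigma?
Model: a beam in bending (y = distance from the neutral axis to the outermost fibre), so sigma = (M·y) / I (SI units).
  A: sigma = (436300 × 0.04949) / 0.0003371 = 6.405 × 10⁷ Pa = 64.05 MPa
  B: sigma = (103300 × 0.1702) / 0.0005015 = 3.506 × 10⁷ Pa = 35.06 MPa
64.05 MPa > 35.06 MPa, so A is larger.
Final answer: A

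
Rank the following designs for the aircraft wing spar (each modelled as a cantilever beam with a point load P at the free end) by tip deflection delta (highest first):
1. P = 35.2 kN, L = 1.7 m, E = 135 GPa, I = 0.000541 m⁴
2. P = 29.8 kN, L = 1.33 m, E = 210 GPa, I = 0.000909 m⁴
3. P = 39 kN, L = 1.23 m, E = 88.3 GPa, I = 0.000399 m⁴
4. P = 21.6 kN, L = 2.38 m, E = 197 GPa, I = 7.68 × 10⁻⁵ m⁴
Model: a cantilever beam with a point load P at the free end, so delta = (P·L^3) / (3·E·I) (SI units).
  Case 1: delta = (35200 × 1.7^3) / (3 × (1.35 × 10¹¹) × 0.000541) = 0.0007893 m = 0.7893 mm
  Case 2: delta = (29800 × 1.33^3) / (3 × (2.1 × 10¹¹) × 0.000909) = 0.0001224 m = 0.1224 mm
  Case 3: delta = (39000 × 1.23^3) / (3 × (8.83 × 10¹⁰) × 0.000399) = 0.0006866 m = 0.6866 mm
  Case 4: delta = (21600 × 2.38^3) / (3 × (1.97 × 10¹¹) × (7.68 × 10⁻⁵)) = 0.006416 m = 6.416 mm
Ordering: 6.416 mm (case 4) > 0.7893 mm (case 1) > 0.6866 mm (case 3) > 0.1224 mm (case 2)
Final answer: 4, 1, 3, 2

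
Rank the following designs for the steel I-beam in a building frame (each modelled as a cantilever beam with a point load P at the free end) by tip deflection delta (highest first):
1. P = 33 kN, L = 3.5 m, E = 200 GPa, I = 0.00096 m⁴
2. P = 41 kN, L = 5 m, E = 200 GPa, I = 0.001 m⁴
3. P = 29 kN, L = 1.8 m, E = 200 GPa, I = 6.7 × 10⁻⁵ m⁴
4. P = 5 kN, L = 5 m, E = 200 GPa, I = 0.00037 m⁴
Model: a cantilever beam with a point load P at the free end, so delta = (P·L^3) / (3·E·I) (SI units).
  Case 1: delta = (33000 × 3.5^3) / (3 × (2 × 10¹¹) × 0.00096) = 0.002456 m = 2.456 mm
  Case 2: delta = (41000 × 5^3) / (3 × (2 × 10¹¹) × 0.001) = 0.008542 m = 8.542 mm
  Case 3: delta = (29000 × 1.8^3) / (3 × (2 × 10¹¹) × (6.7 × 10⁻⁵)) = 0.004207 m = 4.207 mm
  Case 4: delta = (5000 × 5^3) / (3 × (2 × 10¹¹) × 0.00037) = 0.002815 m = 2.815 mm
Ordering: 8.542 mm (case 2) > 4.207 mm (case 3) > 2.815 mm (case 4) > 2.456 mm (case 1)
Final answer: 2, 3, 4, 1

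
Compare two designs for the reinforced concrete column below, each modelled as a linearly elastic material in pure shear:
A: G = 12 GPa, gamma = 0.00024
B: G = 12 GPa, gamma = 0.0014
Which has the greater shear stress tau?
Model: a linearly elastic material in pure shear, so tau = G·gamma (SI units).
  A: tau = (1.2 × 10¹⁰) × 0.00024 = 2.88 × 10⁶ Pa = 2.88 MPa
  B: tau = (1.2 × 10¹⁰) × 0.0014 = 1.68 × 10⁷ Pa = 16.8 MPa
16.8 MPa > 2.88 MPa, so B is larger.
Final answer: B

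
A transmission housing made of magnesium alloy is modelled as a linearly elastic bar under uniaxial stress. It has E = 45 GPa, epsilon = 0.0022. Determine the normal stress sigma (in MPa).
Model: a linearly elastic bar under uniaxial stress, so sigma = E·epsilon.
Convert to SI units:
  E = 45 GPa = 4.5 × 10¹⁰ Pa
Substitute:
  sigma = (4.5 × 10¹⁰) × 0.0022
  sigma = 9.9 × 10⁷ Pa
Convert: sigma = 9.9 × 10⁷ Pa = 99 MPa
Final answer: sigma = 99 MPa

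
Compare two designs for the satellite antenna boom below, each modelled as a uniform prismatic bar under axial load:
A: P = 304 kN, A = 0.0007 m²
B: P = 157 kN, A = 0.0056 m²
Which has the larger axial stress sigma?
Model: a uniform prismatic bar under axial load, so sigma = P / A (SI units).
  A: sigma = 304000 / 0.0007 = 4.343 × 10⁸ Pa = 434.3 MPa
  B: sigma = 157000 / 0.0056 = 2.804 × 10⁷ Pa = 28.04 MPa
434.3 MPa > 28.04 MPa, so A is larger.
Final answer: A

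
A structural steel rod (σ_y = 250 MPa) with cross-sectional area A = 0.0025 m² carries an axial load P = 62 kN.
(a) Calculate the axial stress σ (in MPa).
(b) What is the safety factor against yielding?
(a) Axial stress σ = P/A. Convert P = 62 kN = 62000 N.
  σ = 62000 / 0.0025 = 2.48 × 10⁷ Pa = 24.8 MPa
(b) Safety factor SF = σ_y/σ = 250 / 24.8 = 10.08
Final answer: (a) σ = 24.8 MPa, (b) SF = 10.08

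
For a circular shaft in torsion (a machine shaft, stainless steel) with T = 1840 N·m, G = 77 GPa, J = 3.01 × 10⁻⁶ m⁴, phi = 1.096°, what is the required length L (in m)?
Model: a circular shaft in torsion, so phi = (T·L) / (G·J).
Solve for L: L = (phi·G·J) / T.
Convert to SI units:
  G = 77 GPa = 7.7 × 10¹⁰ Pa
  phi = 1.096° = 0.01913 rad
Substitute:
  L = (0.01913 × (7.7 × 10¹⁰) × (3.01 × 10⁻⁶)) / 1840
  L = 2.41 m
Final answer: L = 2.41 m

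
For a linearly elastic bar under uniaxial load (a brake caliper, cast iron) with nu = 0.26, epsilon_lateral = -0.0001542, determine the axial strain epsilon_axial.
Model: a linearly elastic bar under uniaxial load, so epsilon_lateral = -nu·epsilon_axial.
Solve for epsilon_axial: epsilon_axial = -epsilon_lateral / nu.
Substitute:
  epsilon_axial = -(-0.0001542) / 0.26
  epsilon_axial = 0.0005931
Final answer: epsilon_axial = 0.0005931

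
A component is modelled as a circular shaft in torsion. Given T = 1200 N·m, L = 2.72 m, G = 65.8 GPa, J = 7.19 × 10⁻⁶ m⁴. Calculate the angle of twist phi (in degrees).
Model: a circular shaft in torsion, so phi = (T·L) / (G·J).
Convert to SI units:
  G = 65.8 GPa = 6.58 × 10¹⁰ Pa
Substitute:
  phi = (1200 × 2.72) / ((6.58 × 10¹⁰) × (7.19 × 10⁻⁶))
  phi = 0.006899 rad
Convert to degrees: phi = 0.006899 × 180/π = 0.3953°
Final answer: phi = 0.3953°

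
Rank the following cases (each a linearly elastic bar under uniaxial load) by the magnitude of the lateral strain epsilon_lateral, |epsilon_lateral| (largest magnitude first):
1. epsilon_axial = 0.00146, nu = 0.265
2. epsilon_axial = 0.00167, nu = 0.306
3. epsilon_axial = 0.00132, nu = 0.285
Model: a linearly elastic bar under uniaxial load, so epsilon_lateral = -nu·epsilon_axial (SI units).
  Case 1: epsilon_lateral = -(0.265 × 0.00146) = -0.0003869
  Case 2: epsilon_lateral = -(0.306 × 0.00167) = -0.000511
  Case 3: epsilon_lateral = -(0.285 × 0.00132) = -0.0003762
Ordering by |epsilon_lateral|: 0.000511 (case 2) > 0.0003869 (case 1) > 0.0003762 (case 3)
Final answer: 2, 1, 3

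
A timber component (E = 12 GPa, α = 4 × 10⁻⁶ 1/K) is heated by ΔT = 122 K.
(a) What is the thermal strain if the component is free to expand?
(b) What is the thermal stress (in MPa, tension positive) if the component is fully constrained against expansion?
(a) Free thermal strain ε_th = α·ΔT = (4 × 10⁻⁶) × 122 = 0.000488
(b) Fully constrained, the expansion is suppressed, so σ = -E·α·ΔT. Convert E = 12 GPa = 1.2 × 10¹⁰ Pa.
  σ = -(1.2 × 10¹⁰) × (4 × 10⁻⁶) × 122 = -5.856 × 10⁶ Pa = -5.856 MPa (compressive)
Final answer: (a) ε_th = 0.000488, (b) σ = -5.856 MPa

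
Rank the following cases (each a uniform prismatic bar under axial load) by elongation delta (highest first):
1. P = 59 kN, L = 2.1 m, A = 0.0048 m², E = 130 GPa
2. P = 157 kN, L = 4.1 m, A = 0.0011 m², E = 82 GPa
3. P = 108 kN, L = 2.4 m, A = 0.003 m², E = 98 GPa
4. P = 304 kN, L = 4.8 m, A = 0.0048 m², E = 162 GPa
Model: a uniform prismatic bar under axial load, so delta = (P·L) / (A·E) (SI units).
  Case 1: delta = (59000 × 2.1) / (0.0048 × (1.3 × 10¹¹)) = 0.0001986 m = 0.1986 mm
  Case 2: delta = (157000 × 4.1) / (0.0011 × (8.2 × 10¹⁰)) = 0.007136 m = 7.136 mm
  Case 3: delta = (108000 × 2.4) / (0.003 × (9.8 × 10¹⁰)) = 0.0008816 m = 0.8816 mm
  Case 4: delta = (304000 × 4.8) / (0.0048 × (1.62 × 10¹¹)) = 0.001877 m = 1.877 mm
Ordering: 7.136 mm (case 2) > 1.877 mm (case 4) > 0.8816 mm (case 3) > 0.1986 mm (case 1)
Final answer: 2, 4, 3, 1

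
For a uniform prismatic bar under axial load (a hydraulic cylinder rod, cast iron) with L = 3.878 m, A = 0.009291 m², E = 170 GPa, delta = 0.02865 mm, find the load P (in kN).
Model: a uniform prismatic bar under axial load, so delta = (P·L) / (A·E).
Solve for P: P = (delta·A·E) / L.
Convert to SI units:
  E = 170 GPa = 1.7 × 10¹¹ Pa
  delta = 0.02865 mm = 2.865 × 10⁻⁵ m
Substitute:
  P = ((2.865 × 10⁻⁵) × 0.009291 × (1.7 × 10¹¹)) / 3.878
  P = 11670 N
Convert: P = 11670 N = 11.67 kN
Final answer: P = 11.67 kN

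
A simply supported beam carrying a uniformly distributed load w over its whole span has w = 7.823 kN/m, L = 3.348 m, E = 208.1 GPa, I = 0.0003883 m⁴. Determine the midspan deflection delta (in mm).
Model: a simply supported beam carrying a uniformly distributed load w over its whole span, so delta = (5·w·L^4) / (384·E·I).
Convert to SI units:
  w = 7.823 kN/m = 7823 N/m
  E = 208.1 GPa = 2.081 × 10¹¹ Pa
Substitute:
  delta = (5 × 7823 × 3.348^4) / (384 × (2.081 × 10¹¹) × 0.0003883)
  delta = 0.0001584 m
Convert: delta = 0.0001584 m = 0.1584 mm
Final answer: delta = 0.1584 mm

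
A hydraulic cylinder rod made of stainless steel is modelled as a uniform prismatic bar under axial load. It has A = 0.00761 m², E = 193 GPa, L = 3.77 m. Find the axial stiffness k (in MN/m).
Model: a uniform prismatic bar under axial load, so k = (A·E) / L.
Convert to SI units:
  E = 193 GPa = 1.93 × 10¹¹ Pa
Substitute:
  k = (0.00761 × (1.93 × 10¹¹)) / 3.77
  k = 3.896 × 10⁸ N/m
Convert: k = 3.896 × 10⁸ N/m = 389.6 MN/m
Final answer: k = 389.6 MN/m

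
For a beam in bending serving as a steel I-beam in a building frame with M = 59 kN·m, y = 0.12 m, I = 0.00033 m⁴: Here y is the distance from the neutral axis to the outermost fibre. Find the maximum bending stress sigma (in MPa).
Model: a beam in bending, so sigma = (M·y) / I.
Convert to SI units:
  M = 59 kN·m = 59000 N·m
Substitute:
  sigma = (59000 × 0.12) / 0.00033
  sigma = 2.145 × 10⁷ Pa
Convert: sigma = 2.145 × 10⁷ Pa = 21.45 MPa
Final answer: sigma = 21.45 MPa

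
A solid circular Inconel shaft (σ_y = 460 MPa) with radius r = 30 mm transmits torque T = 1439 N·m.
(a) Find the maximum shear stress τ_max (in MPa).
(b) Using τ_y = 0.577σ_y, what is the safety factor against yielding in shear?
(a) For a solid circular shaft, τ_max = T·r/J with J = π·r^4/2, i.e. τ_max = 2·T / (π·r^3). Convert r = 30 mm = 0.03 m.
  τ_max = (2 × 1439) / (π × 0.03^3) = 3.393 × 10⁷ Pa = 33.93 MPa
(b) τ_y = 0.577 × 460 = 265.42 MPa
  SF = τ_y/τ_max = 265.42 / 33.93 = 7.823
Final answer: (a) τ_max = 33.93 MPa, (b) SF = 7.823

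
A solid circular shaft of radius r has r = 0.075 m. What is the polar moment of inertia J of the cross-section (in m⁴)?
Model: a solid circular shaft of radius r, so J = (π·r^4) / 2.
Substitute:
  J = (π × 0.075^4) / 2
  J = 4.97 × 10⁻⁵ m⁴
Final answer: J = 4.97 × 10⁻⁵ m⁴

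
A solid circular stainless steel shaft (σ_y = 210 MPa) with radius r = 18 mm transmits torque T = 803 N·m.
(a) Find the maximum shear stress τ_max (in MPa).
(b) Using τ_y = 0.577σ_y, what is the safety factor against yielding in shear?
(a) For a solid circular shaft, τ_max = T·r/J with J = π·r^4/2, i.e. τ_max = 2·T / (π·r^3). Convert r = 18 mm = 0.018 m.
  τ_max = (2 × 803) / (π × 0.018^3) = 8.766 × 10⁷ Pa = 87.66 MPa
(b) τ_y = 0.577 × 210 = 121.17 MPa
  SF = τ_y/τ_max = 121.17 / 87.66 = 1.382
Final answer: (a) τ_max = 87.66 MPa, (b) SF = 1.382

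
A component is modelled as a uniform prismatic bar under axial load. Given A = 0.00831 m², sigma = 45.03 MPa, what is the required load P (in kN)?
Model: a uniform prismatic bar under axial load, so sigma = P / A.
Solve for P: P = sigma·A.
Convert to SI units:
  sigma = 45.03 MPa = 4.503 × 10⁷ Pa
Substitute:
  P = (4.503 × 10⁷) × 0.00831
  P = 374200 N
Convert: P = 374200 N = 374.2 kN
Final answer: P = 374.2 kN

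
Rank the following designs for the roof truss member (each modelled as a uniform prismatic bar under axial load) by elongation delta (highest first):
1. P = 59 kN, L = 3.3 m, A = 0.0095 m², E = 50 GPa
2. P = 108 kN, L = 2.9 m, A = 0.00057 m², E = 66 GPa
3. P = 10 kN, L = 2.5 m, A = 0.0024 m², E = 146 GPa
Model: a uniform prismatic bar under axial load, so delta = (P·L) / (A·E) (SI units).
  Case 1: delta = (59000 × 3.3) / (0.0095 × (5 × 10¹⁰)) = 0.0004099 m = 0.4099 mm
  Case 2: delta = (108000 × 2.9) / (0.00057 × (6.6 × 10¹⁰)) = 0.008325 m = 8.325 mm
  Case 3: delta = (10000 × 2.5) / (0.0024 × (1.46 × 10¹¹)) = 7.135 × 10⁻⁵ m = 0.07135 mm
Ordering: 8.325 mm (case 2) > 0.4099 mm (case 1) > 0.07135 mm (case 3)
Final answer: 2, 1, 3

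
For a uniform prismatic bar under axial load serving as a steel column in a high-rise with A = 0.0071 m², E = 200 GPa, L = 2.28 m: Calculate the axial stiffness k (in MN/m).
Model: a uniform prismatic bar under axial load, so k = (A·E) / L.
Convert to SI units:
  E = 200 GPa = 2 × 10¹¹ Pa
Substitute:
  k = (0.0071 × (2 × 10¹¹)) / 2.28
  k = 6.228 × 10⁸ N/m
Convert: k = 6.228 × 10⁸ N/m = 622.8 MN/m
Final answer: k = 622.8 MN/m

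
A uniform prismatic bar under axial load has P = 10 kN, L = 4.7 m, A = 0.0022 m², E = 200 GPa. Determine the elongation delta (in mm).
Model: a uniform prismatic bar under axial load, so delta = (P·L) / (A·E).
Convert to SI units:
  P = 10 kN = 10000 N
  E = 200 GPa = 2 × 10¹¹ Pa
Substitute:
  delta = (10000 × 4.7) / (0.0022 × (2 × 10¹¹))
  delta = 0.0001068 m
Convert: delta = 0.0001068 m = 0.1068 mm
Final answer: delta = 0.1068 mm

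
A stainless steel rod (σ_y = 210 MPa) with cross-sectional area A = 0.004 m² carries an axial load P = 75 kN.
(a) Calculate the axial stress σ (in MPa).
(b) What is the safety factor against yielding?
(a) Axial stress σ = P/A. Convert P = 75 kN = 75000 N.
  σ = 75000 / 0.004 = 1.875 × 10⁷ Pa = 18.75 MPa
(b) Safety factor SF = σ_y/σ = 210 / 18.75 = 11.2
Final answer: (a) σ = 18.75 MPa, (b) SF = 11.2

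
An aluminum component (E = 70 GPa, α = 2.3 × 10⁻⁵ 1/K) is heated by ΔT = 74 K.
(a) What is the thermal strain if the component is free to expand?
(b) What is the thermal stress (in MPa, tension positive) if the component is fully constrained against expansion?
(a) Free thermal strain ε_th = α·ΔT = (2.3 × 10⁻⁵) × 74 = 0.001702
(b) Fully constrained, the expansion is suppressed, so σ = -E·α·ΔT. Convert E = 70 GPa = 7 × 10¹⁰ Pa.
  σ = -(7 × 10¹⁰) × (2.3 × 10⁻⁵) × 74 = -1.191 × 10⁸ Pa = -119.1 MPa (compressive)
Final answer: (a) ε_th = 0.001702, (b) σ = -119.1 MPa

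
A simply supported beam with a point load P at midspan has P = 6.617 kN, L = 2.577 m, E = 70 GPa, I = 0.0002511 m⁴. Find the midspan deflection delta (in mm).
Model: a simply supported beam with a point load P at midspan, so delta = (P·L^3) / (48·E·I).
Convert to SI units:
  P = 6.617 kN = 6617 N
  E = 70 GPa = 7 × 10¹⁰ Pa
Substitute:
  delta = (6617 × 2.577^3) / (48 × (7 × 10¹⁰) × 0.0002511)
  delta = 0.0001342 m
Convert: delta = 0.0001342 m = 0.1342 mm
Final answer: delta = 0.1342 mm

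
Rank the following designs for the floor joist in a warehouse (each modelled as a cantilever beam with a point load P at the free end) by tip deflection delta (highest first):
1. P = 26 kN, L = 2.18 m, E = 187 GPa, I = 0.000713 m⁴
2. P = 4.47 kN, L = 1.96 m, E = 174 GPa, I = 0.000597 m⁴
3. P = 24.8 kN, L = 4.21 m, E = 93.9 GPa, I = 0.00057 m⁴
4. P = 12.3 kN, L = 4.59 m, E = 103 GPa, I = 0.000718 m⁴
Model: a cantilever beam with a point load P at the free end, so delta = (P·L^3) / (3·E·I) (SI units).
  Case 1: delta = (26000 × 2.18^3) / (3 × (1.87 × 10¹¹) × 0.000713) = 0.0006734 m = 0.6734 mm
  Case 2: delta = (4470 × 1.96^3) / (3 × (1.74 × 10¹¹) × 0.000597) = 0.000108 m = 0.108 mm
  Case 3: delta = (24800 × 4.21^3) / (3 × (9.39 × 10¹⁰) × 0.00057) = 0.01152 m = 11.52 mm
  Case 4: delta = (12300 × 4.59^3) / (3 × (1.03 × 10¹¹) × 0.000718) = 0.005361 m = 5.361 mm
Ordering: 11.52 mm (case 3) > 5.361 mm (case 4) > 0.6734 mm (case 1) > 0.108 mm (case 2)
Final answer: 3, 4, 1, 2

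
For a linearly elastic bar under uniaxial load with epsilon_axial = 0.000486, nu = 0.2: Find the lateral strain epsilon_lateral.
Model: a linearly elastic bar under uniaxial load, so epsilon_lateral = -nu·epsilon_axial.
Substitute:
  epsilon_lateral = -(0.2 × 0.000486)
  epsilon_lateral = -9.72 × 10⁻⁵
Final answer: epsilon_lateral = -9.72 × 10⁻⁵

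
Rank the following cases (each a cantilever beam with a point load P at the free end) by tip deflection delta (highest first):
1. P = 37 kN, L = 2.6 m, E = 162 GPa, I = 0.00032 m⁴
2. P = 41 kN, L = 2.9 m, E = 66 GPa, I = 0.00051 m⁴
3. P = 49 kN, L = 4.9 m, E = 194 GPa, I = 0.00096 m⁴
Model: a cantilever beam with a point load P at the free end, so delta = (P·L^3) / (3·E·I) (SI units).
  Case 1: delta = (37000 × 2.6^3) / (3 × (1.62 × 10¹¹) × 0.00032) = 0.004182 m = 4.182 mm
  Case 2: delta = (41000 × 2.9^3) / (3 × (6.6 × 10¹⁰) × 0.00051) = 0.009902 m = 9.902 mm
  Case 3: delta = (49000 × 4.9^3) / (3 × (1.94 × 10¹¹) × 0.00096) = 0.01032 m = 10.32 mm
Ordering: 10.32 mm (case 3) > 9.902 mm (case 2) > 4.182 mm (case 1)
Final answer: 3, 2, 1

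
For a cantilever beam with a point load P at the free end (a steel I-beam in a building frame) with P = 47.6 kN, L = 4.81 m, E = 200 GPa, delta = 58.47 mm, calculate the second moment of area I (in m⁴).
Model: a cantilever beam with a point load P at the free end, so delta = (P·L^3) / (3·E·I).
Solve for I: I = (P·L^3) / (3·delta·E).
Convert to SI units:
  P = 47.6 kN = 47600 N
  E = 200 GPa = 2 × 10¹¹ Pa
  delta = 58.47 mm = 0.05847 m
Substitute:
  I = (47600 × 4.81^3) / (3 × 0.05847 × (2 × 10¹¹))
  I = 0.000151 m⁴
Final answer: I = 0.000151 m⁴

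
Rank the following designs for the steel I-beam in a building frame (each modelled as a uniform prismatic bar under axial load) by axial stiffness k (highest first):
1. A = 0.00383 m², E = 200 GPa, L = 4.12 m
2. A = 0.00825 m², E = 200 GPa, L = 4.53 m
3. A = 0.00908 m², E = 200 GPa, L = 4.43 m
Model: a uniform prismatic bar under axial load, so k = (A·E) / L (SI units).
  Case 1: k = (0.00383 × (2 × 10¹¹)) / 4.12 = 1.859 × 10⁸ N/m = 185.9 MN/m
  Case 2: k = (0.00825 × (2 × 10¹¹)) / 4.53 = 3.642 × 10⁸ N/m = 364.2 MN/m
  Case 3: k = (0.00908 × (2 × 10¹¹)) / 4.43 = 4.099 × 10⁸ N/m = 409.9 MN/m
Ordering: 409.9 MN/m (case 3) > 364.2 MN/m (case 2) > 185.9 MN/m (case 1)
Final answer: 3, 2, 1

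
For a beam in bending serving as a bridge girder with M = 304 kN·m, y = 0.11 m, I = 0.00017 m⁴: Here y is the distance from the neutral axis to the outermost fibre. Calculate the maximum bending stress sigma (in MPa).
Model: a beam in bending, so sigma = (M·y) / I.
Convert to SI units:
  M = 304 kN·m = 304000 N·m
Substitute:
  sigma = (304000 × 0.11) / 0.00017
  sigma = 1.967 × 10⁸ Pa
Convert: sigma = 1.967 × 10⁸ Pa = 196.7 MPa
Final answer: sigma = 196.7 MPa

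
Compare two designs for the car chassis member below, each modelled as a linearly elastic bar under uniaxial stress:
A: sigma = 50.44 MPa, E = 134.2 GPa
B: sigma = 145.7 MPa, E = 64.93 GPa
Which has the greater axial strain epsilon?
Model: a linearly elastic bar under uniaxial stress, so epsilon = sigma / E (SI units).
  A: epsilon = (5.044 × 10⁷) / (1.342 × 10¹¹) = 0.0003759
  B: epsilon = (1.457 × 10⁸) / (6.493 × 10¹⁰) = 0.002244
0.002244 > 0.0003759, so B is larger.
Final answer: B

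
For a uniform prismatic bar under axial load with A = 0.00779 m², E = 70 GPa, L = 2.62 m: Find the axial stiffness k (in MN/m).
Model: a uniform prismatic bar under axial load, so k = (A·E) / L.
Convert to SI units:
  E = 70 GPa = 7 × 10¹⁰ Pa
Substitute:
  k = (0.00779 × (7 × 10¹⁰)) / 2.62
  k = 2.081 × 10⁸ N/m
Convert: k = 2.081 × 10⁸ N/m = 208.1 MN/m
Final answer: k = 208.1 MN/m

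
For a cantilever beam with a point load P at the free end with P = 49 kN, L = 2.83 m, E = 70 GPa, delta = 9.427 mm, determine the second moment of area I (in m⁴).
Model: a cantilever beam with a point load P at the free end, so delta = (P·L^3) / (3·E·I).
Solve for I: I = (P·L^3) / (3·delta·E).
Convert to SI units:
  P = 49 kN = 49000 N
  E = 70 GPa = 7 × 10¹⁰ Pa
  delta = 9.427 mm = 0.009427 m
Substitute:
  I = (49000 × 2.83^3) / (3 × 0.009427 × (7 × 10¹⁰))
  I = 0.000561 m⁴
Final answer: I = 0.000561 m⁴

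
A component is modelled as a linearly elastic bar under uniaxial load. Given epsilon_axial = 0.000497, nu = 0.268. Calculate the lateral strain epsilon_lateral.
Model: a linearly elastic bar under uniaxial load, so epsilon_lateral = -nu·epsilon_axial.
Substitute:
  epsilon_lateral = -(0.268 × 0.000497)
  epsilon_lateral = -0.0001332
Final answer: epsilon_lateral = -0.0001332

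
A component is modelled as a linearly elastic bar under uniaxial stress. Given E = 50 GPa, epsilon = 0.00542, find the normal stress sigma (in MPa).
Model: a linearly elastic bar under uniaxial stress, so epsilon = sigma / E.
Solve for sigma: sigma = epsilon·E.
Convert to SI units:
  E = 50 GPa = 5 × 10¹⁰ Pa
Substitute:
  sigma = 0.00542 × (5 × 10¹⁰)
  sigma = 2.71 × 10⁸ Pa
Convert: sigma = 2.71 × 10⁸ Pa = 271 MPa
Final answer: sigma = 271 MPa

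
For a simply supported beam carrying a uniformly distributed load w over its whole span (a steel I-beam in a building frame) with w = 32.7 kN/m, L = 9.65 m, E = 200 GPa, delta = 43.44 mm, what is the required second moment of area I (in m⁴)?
Model: a simply supported beam carrying a uniformly distributed load w over its whole span, so delta = (5·w·L^4) / (384·E·I).
Solve for I: I = (5·w·L^4) / (384·delta·E).
Convert to SI units:
  w = 32.7 kN/m = 32700 N/m
  E = 200 GPa = 2 × 10¹¹ Pa
  delta = 43.44 mm = 0.04344 m
Substitute:
  I = (5 × 32700 × 9.65^4) / (384 × 0.04344 × (2 × 10¹¹))
  I = 0.000425 m⁴
Final answer: I = 0.000425 m⁴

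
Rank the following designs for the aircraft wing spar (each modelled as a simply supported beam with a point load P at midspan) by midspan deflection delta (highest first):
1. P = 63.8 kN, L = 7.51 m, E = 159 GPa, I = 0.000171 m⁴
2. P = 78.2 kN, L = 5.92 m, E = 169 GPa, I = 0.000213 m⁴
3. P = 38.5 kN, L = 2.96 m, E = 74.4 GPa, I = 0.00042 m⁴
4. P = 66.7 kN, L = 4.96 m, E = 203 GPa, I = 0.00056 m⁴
Model: a simply supported beam with a point load P at midspan, so delta = (P·L^3) / (48·E·I) (SI units).
  Case 1: delta = (63800 × 7.51^3) / (48 × (1.59 × 10¹¹) × 0.000171) = 0.02071 m = 20.71 mm
  Case 2: delta = (78200 × 5.92^3) / (48 × (1.69 × 10¹¹) × 0.000213) = 0.00939 m = 9.39 mm
  Case 3: delta = (38500 × 2.96^3) / (48 × (7.44 × 10¹⁰) × 0.00042) = 0.0006657 m = 0.6657 mm
  Case 4: delta = (66700 × 4.96^3) / (48 × (2.03 × 10¹¹) × 0.00056) = 0.001492 m = 1.492 mm
Ordering: 20.71 mm (case 1) > 9.39 mm (case 2) > 1.492 mm (case 4) > 0.6657 mm (case 3)
Final answer: 1, 2, 4, 3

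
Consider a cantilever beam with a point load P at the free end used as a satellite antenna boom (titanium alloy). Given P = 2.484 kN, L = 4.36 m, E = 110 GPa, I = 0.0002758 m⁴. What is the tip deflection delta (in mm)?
Model: a cantilever beam with a point load P at the free end, so delta = (P·L^3) / (3·E·I).
Convert to SI units:
  P = 2.484 kN = 2484 N
  E = 110 GPa = 1.1 × 10¹¹ Pa
Substitute:
  delta = (2484 × 4.36^3) / (3 × (1.1 × 10¹¹) × 0.0002758)
  delta = 0.002262 m
Convert: delta = 0.002262 m = 2.262 mm
Final answer: delta = 2.262 mm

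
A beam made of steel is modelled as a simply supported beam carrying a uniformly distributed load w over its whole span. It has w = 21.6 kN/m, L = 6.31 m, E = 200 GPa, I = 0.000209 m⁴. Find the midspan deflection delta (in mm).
Model: a simply supported beam carrying a uniformly distributed load w over its whole span, so delta = (5·w·L^4) / (384·E·I).
Convert to SI units:
  w = 21.6 kN/m = 21600 N/m
  E = 200 GPa = 2 × 10¹¹ Pa
Substitute:
  delta = (5 × 21600 × 6.31^4) / (384 × (2 × 10¹¹) × 0.000209)
  delta = 0.01067 m
Convert: delta = 0.01067 m = 10.67 mm
Final answer: delta = 10.67 mm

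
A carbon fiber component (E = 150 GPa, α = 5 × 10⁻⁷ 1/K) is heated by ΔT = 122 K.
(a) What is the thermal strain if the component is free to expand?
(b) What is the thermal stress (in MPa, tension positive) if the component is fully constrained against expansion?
(a) Free thermal strain ε_th = α·ΔT = (5 × 10⁻⁷) × 122 = 6.1 × 10⁻⁵
(b) Fully constrained, the expansion is suppressed, so σ = -E·α·ΔT. Convert E = 150 GPa = 1.5 × 10¹¹ Pa.
  σ = -(1.5 × 10¹¹) × (5 × 10⁻⁷) × 122 = -9.15 × 10⁶ Pa = -9.15 MPa (compressive)
Final answer: (a) ε_th = 6.1 × 10⁻⁵, (b) σ = -9.15 MPa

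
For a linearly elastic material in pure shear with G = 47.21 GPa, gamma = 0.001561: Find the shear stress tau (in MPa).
Model: a linearly elastic material in pure shear, so tau = G·gamma.
Convert to SI units:
  G = 47.21 GPa = 4.721 × 10¹⁰ Pa
Substitute:
  tau = (4.721 × 10¹⁰) × 0.001561
  tau = 7.369 × 10⁷ Pa
Convert: tau = 7.369 × 10⁷ Pa = 73.69 MPa
Final answer: tau = 73.69 MPa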